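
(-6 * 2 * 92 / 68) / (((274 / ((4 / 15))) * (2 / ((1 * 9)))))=-0.07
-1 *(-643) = 643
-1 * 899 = -899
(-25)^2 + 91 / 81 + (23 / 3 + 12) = 52309 / 81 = 645.79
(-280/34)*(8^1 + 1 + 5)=-115.29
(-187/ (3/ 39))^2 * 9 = 53187849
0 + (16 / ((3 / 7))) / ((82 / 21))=392 / 41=9.56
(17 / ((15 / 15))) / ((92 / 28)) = 119 / 23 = 5.17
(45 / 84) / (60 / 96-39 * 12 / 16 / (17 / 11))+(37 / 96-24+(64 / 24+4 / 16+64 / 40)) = -159961441 / 8363040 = -19.13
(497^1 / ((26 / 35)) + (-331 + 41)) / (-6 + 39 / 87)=-285795 / 4186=-68.27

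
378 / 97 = 3.90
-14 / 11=-1.27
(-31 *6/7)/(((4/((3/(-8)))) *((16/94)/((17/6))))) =74307/1792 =41.47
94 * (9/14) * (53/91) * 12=269028/637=422.34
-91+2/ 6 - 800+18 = -2618/ 3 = -872.67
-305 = -305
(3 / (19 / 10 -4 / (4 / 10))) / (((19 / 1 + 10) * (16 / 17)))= -85 / 6264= -0.01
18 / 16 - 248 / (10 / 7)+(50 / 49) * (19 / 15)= -1006553 / 5880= -171.18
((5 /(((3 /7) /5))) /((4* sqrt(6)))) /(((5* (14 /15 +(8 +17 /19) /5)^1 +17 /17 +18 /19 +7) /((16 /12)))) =3325* sqrt(6) /23094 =0.35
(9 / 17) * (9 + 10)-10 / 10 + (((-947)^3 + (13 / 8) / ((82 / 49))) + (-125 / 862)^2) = -849278112.95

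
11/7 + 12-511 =-3482/7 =-497.43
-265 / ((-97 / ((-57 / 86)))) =-15105 / 8342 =-1.81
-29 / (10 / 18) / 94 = -261 / 470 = -0.56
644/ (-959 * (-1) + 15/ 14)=0.67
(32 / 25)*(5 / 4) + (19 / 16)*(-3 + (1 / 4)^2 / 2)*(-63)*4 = 569599 / 640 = 890.00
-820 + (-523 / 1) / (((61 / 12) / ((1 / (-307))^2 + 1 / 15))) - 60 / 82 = -827.59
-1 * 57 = -57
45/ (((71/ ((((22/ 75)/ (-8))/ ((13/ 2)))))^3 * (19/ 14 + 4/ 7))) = -9317/ 796159597837500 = -0.00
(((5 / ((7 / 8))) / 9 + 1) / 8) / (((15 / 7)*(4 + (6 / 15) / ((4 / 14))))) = 103 / 5832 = 0.02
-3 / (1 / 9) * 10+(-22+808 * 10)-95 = 7693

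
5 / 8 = 0.62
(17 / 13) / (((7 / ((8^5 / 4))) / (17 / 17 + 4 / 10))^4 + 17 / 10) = 382805968326492160 / 497647758824480433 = 0.77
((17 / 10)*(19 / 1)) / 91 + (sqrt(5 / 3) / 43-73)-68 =-127987 / 910 + sqrt(15) / 129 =-140.62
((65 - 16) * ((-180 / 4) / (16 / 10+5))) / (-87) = 1225 / 319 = 3.84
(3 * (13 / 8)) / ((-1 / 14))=-273 / 4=-68.25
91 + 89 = 180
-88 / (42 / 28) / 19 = -176 / 57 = -3.09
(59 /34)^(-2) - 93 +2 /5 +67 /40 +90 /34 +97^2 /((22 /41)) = 17447.01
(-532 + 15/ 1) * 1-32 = -549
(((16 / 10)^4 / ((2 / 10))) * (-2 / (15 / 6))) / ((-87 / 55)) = 180224 / 10875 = 16.57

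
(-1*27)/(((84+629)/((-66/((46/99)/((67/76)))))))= 4.74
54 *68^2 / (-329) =-249696 / 329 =-758.95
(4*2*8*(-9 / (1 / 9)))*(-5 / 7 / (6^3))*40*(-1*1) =-4800 / 7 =-685.71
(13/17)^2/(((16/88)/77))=143143/578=247.65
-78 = -78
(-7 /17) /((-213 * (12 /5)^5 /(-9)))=-21875 /100113408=-0.00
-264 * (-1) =264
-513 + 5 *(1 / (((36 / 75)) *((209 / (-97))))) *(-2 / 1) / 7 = -4490989 / 8778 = -511.62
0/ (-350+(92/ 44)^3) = 0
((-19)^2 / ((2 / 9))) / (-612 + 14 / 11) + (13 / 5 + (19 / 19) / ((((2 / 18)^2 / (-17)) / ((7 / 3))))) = -215853367 / 67180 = -3213.06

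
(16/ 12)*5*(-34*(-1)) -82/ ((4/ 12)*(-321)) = 73006/ 321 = 227.43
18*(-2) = -36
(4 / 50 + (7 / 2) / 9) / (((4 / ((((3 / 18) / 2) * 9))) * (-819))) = -211 / 1965600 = -0.00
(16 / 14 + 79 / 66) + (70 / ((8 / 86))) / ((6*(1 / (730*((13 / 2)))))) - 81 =549801643 / 924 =595023.42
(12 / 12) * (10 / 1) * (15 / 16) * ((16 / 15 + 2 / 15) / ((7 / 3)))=135 / 28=4.82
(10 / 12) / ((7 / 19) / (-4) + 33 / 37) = 7030 / 6747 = 1.04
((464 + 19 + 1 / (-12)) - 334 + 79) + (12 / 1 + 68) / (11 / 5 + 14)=232.85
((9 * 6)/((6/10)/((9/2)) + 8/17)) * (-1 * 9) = -61965/77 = -804.74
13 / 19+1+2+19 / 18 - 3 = 595 / 342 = 1.74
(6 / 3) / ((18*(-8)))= -1 / 72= -0.01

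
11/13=0.85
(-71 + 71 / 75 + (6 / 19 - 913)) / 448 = -1400401 / 638400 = -2.19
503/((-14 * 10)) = -3.59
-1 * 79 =-79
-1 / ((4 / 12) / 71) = -213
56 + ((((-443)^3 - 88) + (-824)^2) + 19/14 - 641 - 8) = -1207640149/14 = -86260010.64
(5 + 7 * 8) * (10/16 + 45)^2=126980.08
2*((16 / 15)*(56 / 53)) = 1792 / 795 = 2.25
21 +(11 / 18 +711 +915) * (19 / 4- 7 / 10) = 264351 / 40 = 6608.78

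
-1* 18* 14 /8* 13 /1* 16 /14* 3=-1404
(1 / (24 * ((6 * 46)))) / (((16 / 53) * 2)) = 53 / 211968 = 0.00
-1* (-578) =578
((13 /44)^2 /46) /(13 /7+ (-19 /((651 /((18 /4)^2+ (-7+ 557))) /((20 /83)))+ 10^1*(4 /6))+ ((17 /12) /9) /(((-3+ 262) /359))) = 3040815141 /7581794204072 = 0.00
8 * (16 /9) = 128 /9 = 14.22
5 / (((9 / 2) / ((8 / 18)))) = 40 / 81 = 0.49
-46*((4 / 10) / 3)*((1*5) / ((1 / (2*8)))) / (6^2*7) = -368 / 189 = -1.95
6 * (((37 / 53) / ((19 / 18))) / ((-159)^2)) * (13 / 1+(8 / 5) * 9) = 60828 / 14143315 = 0.00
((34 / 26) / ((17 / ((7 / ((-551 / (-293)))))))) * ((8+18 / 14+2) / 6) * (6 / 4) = 23147 / 28652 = 0.81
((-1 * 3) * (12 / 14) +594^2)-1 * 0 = 352833.43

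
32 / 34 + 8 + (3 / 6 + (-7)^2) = 1987 / 34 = 58.44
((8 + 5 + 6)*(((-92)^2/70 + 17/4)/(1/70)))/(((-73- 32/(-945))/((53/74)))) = -314625465/192548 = -1634.01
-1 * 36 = -36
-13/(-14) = 13/14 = 0.93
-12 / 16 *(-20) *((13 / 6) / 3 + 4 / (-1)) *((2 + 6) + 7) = -1475 / 2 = -737.50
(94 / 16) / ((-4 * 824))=-47 / 26368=-0.00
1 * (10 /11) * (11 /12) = 5 /6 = 0.83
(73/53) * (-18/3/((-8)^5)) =219/868352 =0.00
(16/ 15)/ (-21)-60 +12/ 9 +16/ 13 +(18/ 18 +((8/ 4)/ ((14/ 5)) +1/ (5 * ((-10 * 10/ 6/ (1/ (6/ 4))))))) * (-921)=-166766401/ 102375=-1628.98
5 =5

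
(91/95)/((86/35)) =637/1634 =0.39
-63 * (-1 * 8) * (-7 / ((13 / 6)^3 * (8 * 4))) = -23814 / 2197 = -10.84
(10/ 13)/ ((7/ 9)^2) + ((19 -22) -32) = -33.73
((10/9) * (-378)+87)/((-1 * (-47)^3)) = -333/103823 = -0.00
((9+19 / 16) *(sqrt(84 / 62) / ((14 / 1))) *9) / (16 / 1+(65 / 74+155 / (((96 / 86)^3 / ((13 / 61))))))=11442881664 *sqrt(1302) / 2200508318393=0.19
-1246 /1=-1246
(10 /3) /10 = 1 /3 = 0.33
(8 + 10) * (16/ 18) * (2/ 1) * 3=96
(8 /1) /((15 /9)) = 24 /5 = 4.80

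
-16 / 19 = -0.84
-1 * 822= -822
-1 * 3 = -3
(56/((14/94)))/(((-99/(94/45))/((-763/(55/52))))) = 1402308544/245025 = 5723.12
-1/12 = -0.08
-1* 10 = -10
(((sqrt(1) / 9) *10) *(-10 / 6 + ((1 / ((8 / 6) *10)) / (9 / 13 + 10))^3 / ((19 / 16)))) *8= -1020535042043 / 68886127350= -14.81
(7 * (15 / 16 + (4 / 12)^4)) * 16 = 106.38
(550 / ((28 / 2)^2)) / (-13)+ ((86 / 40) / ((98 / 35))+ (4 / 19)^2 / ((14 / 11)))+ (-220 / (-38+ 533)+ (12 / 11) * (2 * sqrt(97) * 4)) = 2357389 / 16556904+ 96 * sqrt(97) / 11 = 86.10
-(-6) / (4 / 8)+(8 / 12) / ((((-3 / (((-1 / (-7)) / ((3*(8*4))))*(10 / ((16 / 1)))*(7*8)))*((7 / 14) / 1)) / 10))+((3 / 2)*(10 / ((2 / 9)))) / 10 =500 / 27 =18.52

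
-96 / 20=-24 / 5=-4.80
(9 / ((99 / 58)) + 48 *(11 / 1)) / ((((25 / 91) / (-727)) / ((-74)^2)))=-2125109443912 / 275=-7727670705.13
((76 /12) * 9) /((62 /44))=1254 /31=40.45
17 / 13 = 1.31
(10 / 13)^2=100 / 169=0.59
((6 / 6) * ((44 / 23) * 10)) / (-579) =-440 / 13317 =-0.03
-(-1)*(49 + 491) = 540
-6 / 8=-3 / 4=-0.75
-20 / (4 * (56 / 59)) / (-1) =295 / 56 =5.27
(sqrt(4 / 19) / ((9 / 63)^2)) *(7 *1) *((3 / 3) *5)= 786.90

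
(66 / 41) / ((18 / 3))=11 / 41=0.27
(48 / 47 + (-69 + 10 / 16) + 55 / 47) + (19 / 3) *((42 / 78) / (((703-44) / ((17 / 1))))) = -638719249 / 9663576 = -66.10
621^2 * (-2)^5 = -12340512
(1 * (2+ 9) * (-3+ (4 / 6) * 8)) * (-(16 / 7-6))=286 / 3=95.33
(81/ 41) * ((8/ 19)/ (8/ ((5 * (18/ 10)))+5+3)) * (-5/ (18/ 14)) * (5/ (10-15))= 567/ 1558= 0.36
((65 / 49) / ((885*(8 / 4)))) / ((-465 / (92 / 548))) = -299 / 1105026930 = -0.00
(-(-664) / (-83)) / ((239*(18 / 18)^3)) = -8 / 239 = -0.03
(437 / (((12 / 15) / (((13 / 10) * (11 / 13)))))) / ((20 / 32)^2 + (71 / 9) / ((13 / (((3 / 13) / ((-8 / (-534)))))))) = 6499064 / 105329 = 61.70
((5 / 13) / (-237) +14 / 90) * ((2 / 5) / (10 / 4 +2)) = 28456 / 2079675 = 0.01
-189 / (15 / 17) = -1071 / 5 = -214.20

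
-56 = -56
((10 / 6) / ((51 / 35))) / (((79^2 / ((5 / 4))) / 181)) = 158375 / 3819492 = 0.04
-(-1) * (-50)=-50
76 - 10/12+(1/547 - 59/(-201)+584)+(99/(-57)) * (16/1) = 2639119085/4177986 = 631.67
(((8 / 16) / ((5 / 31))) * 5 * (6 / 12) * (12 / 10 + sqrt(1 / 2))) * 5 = 155 * sqrt(2) / 8 + 93 / 2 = 73.90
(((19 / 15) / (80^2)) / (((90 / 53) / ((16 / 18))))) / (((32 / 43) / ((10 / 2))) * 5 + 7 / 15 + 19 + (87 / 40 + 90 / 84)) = 303107 / 68629437000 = 0.00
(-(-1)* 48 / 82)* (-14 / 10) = -168 / 205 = -0.82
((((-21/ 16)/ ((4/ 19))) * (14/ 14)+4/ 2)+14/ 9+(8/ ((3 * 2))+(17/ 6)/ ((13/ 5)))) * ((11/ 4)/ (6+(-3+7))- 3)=0.70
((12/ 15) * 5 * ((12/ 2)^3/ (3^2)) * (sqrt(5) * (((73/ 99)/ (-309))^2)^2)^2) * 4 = 516134458812211840/ 255639604782139823085906567173838507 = 0.00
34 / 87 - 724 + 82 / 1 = -641.61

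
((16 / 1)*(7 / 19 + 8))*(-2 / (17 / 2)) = -10176 / 323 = -31.50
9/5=1.80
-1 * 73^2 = -5329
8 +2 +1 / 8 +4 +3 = 137 / 8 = 17.12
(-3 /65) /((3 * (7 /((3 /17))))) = -0.00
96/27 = 32/9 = 3.56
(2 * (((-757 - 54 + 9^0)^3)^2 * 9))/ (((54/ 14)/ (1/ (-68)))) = -329501125894500000/ 17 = -19382419170264705.88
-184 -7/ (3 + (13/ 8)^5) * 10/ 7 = -86733528/ 469597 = -184.70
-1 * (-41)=41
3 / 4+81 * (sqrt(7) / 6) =3 / 4+27 * sqrt(7) / 2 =36.47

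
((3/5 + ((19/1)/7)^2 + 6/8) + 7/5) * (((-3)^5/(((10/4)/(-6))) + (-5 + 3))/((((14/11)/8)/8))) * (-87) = -44118450288/1715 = -25725043.90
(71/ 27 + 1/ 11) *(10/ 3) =8080/ 891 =9.07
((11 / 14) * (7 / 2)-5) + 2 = -1 / 4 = -0.25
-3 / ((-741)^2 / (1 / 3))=-1 / 549081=-0.00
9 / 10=0.90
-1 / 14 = -0.07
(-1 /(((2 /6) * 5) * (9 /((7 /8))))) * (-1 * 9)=21 /40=0.52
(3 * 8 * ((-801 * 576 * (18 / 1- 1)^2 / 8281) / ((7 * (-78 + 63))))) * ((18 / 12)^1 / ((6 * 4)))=66668832 / 289835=230.02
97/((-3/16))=-1552/3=-517.33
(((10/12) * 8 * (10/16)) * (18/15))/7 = 5/7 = 0.71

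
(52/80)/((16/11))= 143/320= 0.45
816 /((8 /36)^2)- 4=16520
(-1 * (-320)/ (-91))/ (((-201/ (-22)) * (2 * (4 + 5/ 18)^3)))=-622080/ 253043791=-0.00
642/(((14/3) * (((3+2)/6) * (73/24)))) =138672/2555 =54.27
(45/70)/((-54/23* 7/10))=-115/294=-0.39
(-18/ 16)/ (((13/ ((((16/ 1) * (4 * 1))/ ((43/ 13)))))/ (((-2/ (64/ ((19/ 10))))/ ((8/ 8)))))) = 171/ 1720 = 0.10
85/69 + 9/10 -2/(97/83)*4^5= -117146273/66930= -1750.28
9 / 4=2.25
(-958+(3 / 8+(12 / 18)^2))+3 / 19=-1309207 / 1368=-957.02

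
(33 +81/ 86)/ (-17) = -2919/ 1462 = -2.00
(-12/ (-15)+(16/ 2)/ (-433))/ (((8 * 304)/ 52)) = 0.02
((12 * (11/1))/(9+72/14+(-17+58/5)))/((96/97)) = 37345/2448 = 15.26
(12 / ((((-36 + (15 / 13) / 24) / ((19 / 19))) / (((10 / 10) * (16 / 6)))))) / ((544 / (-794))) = 82576 / 63563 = 1.30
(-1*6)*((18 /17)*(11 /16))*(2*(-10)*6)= 8910 /17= 524.12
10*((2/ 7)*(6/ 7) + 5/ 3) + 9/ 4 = 21.37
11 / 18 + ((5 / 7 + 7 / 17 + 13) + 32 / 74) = 1202251 / 79254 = 15.17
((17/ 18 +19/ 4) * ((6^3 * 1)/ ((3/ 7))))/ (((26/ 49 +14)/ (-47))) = -3304805/ 356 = -9283.16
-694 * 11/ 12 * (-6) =3817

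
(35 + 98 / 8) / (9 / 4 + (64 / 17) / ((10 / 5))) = 3213 / 281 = 11.43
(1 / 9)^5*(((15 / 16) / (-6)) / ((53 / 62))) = -155 / 50073552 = -0.00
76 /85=0.89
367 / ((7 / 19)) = 6973 / 7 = 996.14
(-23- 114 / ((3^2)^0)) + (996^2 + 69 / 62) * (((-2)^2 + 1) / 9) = 102482953 / 186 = 550983.62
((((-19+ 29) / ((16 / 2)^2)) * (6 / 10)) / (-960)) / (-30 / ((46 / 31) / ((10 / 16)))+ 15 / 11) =253 / 29203200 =0.00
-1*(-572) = 572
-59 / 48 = -1.23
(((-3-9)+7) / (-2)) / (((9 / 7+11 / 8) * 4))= 35 / 149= 0.23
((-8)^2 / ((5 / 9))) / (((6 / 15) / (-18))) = -5184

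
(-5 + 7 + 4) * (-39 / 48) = -39 / 8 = -4.88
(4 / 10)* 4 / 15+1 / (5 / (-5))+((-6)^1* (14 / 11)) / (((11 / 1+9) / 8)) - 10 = -11507 / 825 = -13.95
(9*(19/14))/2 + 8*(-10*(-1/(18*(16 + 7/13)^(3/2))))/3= 104*sqrt(2795)/249615 + 171/28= 6.13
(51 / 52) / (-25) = -51 / 1300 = -0.04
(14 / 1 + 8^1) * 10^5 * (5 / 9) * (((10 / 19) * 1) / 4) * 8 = 220000000 / 171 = 1286549.71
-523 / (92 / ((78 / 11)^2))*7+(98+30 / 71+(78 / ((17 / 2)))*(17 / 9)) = -1117447505 / 592779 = -1885.10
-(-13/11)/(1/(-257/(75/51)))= -56797/275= -206.53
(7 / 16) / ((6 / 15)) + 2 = 99 / 32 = 3.09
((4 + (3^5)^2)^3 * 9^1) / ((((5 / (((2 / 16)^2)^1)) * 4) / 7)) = 10135763679326.76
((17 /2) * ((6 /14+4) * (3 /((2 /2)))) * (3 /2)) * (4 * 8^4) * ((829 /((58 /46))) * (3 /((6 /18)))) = 3333787766784 /203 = 16422599836.37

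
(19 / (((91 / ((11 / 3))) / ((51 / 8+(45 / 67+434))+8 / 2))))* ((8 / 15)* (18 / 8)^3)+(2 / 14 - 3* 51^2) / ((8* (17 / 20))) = 922.35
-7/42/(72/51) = -17/144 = -0.12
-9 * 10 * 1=-90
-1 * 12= -12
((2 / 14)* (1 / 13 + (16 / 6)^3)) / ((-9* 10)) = -6683 / 221130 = -0.03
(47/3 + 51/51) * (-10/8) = -125/6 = -20.83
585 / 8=73.12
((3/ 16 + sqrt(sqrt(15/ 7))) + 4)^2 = (16 * 15^(1/ 4) * 7^(3/ 4) + 469)^2/ 12544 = 29.13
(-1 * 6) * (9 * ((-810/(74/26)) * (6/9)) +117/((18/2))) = 376194/37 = 10167.41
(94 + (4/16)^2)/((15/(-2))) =-301/24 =-12.54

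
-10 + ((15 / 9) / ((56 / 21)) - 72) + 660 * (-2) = -11211 / 8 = -1401.38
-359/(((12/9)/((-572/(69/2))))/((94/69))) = 9651356/1587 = 6081.51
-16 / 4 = -4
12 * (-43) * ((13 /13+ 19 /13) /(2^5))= -516 /13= -39.69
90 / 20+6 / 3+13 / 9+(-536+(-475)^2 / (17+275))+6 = 658663 / 2628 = 250.63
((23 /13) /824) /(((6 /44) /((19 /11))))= 437 /16068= 0.03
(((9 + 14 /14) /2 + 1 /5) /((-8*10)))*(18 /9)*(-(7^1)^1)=91 /100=0.91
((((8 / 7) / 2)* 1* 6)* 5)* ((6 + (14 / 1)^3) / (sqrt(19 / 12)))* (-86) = -56760000* sqrt(57) / 133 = -3222019.57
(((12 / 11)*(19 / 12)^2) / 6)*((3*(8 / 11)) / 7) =361 / 2541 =0.14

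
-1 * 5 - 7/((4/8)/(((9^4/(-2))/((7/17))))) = 111532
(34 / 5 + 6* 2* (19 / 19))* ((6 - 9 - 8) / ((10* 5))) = -517 / 125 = -4.14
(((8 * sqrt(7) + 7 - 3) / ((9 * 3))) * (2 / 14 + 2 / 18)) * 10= 640 / 1701 + 1280 * sqrt(7) / 1701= 2.37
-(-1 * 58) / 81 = 0.72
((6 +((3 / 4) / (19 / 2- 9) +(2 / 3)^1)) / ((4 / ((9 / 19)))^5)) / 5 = 0.00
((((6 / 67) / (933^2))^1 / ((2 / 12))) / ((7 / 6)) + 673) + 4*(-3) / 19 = 579501453931 / 861880831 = 672.37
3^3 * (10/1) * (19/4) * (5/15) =855/2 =427.50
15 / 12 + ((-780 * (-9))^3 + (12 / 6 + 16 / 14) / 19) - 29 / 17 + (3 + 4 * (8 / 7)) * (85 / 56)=43802603628746337 / 126616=345948408011.20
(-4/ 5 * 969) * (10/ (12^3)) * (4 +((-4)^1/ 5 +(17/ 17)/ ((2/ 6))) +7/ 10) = -7429/ 240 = -30.95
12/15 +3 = 19/5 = 3.80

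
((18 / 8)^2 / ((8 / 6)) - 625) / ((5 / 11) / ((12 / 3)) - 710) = 437327 / 499760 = 0.88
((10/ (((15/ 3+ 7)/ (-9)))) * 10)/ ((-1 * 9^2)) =25/ 27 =0.93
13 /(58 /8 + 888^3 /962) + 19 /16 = 719170107 /605607824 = 1.19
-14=-14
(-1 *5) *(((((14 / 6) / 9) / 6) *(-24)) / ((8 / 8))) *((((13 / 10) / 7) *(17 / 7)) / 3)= 442 / 567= 0.78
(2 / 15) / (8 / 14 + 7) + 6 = 4784 / 795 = 6.02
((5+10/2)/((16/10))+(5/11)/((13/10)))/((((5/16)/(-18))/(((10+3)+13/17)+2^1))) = -14568480/2431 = -5992.79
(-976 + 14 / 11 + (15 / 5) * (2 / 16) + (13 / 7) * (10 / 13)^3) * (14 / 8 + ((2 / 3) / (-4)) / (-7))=-15100549381 / 8744736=-1726.82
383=383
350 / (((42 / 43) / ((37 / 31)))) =39775 / 93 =427.69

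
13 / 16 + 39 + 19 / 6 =2063 / 48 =42.98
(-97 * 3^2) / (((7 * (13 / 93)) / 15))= -1217835 / 91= -13382.80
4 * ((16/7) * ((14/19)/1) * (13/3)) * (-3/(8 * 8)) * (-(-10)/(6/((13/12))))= -845/342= -2.47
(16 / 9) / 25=16 / 225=0.07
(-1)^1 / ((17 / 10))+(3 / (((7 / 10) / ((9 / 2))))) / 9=185 / 119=1.55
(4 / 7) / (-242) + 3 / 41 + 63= 2190260 / 34727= 63.07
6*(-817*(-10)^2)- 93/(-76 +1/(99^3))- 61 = -36153090882896/73742723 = -490259.78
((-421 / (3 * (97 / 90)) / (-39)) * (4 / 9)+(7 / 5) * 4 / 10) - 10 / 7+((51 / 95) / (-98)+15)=15.61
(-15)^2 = 225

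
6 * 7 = 42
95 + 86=181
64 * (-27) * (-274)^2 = -129731328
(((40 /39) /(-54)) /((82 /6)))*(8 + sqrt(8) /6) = -160 /14391 - 20*sqrt(2) /43173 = -0.01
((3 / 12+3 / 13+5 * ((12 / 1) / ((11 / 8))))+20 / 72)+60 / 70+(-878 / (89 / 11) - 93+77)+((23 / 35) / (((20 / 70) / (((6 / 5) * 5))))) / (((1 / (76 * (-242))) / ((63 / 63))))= -253888.86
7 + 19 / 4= 11.75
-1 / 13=-0.08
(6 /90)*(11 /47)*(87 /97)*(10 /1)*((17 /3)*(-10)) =-108460 /13677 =-7.93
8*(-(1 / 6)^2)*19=-38 / 9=-4.22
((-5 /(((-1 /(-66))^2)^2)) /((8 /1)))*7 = -83014470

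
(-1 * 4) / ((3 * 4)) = -1 / 3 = -0.33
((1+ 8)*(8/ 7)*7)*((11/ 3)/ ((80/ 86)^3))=2623731/ 8000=327.97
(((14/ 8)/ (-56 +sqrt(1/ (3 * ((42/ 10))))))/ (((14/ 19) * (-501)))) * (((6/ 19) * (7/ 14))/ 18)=sqrt(35)/ 1583665008 +49/ 65986042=0.00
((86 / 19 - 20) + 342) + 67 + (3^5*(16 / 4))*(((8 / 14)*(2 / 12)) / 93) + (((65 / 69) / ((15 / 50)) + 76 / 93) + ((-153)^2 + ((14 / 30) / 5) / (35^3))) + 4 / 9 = 444481059746891 / 18669459375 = 23807.92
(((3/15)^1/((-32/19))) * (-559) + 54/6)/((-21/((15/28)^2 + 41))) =-55771787/376320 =-148.20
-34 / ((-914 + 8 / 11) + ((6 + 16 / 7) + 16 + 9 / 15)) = 13090 / 342029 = 0.04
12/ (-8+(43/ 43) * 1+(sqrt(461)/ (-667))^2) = -2669334/ 1556881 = -1.71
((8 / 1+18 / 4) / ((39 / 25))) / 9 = 625 / 702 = 0.89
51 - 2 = 49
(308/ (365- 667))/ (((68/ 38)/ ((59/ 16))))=-2.10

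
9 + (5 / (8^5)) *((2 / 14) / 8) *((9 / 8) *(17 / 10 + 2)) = 264241485 / 29360128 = 9.00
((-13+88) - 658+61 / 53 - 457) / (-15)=18353 / 265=69.26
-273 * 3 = -819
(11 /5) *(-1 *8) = -88 /5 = -17.60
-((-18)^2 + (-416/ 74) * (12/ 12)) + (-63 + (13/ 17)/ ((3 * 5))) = -3597824/ 9435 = -381.33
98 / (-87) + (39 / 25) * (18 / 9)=4336 / 2175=1.99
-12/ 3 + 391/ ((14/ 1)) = 335/ 14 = 23.93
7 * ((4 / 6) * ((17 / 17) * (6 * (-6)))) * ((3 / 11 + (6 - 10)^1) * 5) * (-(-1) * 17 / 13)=585480 / 143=4094.27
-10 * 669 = -6690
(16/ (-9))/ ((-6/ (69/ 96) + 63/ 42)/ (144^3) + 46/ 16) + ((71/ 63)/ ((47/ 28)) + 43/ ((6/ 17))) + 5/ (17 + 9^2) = 110895429039425/ 909445646907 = 121.94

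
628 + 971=1599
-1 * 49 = -49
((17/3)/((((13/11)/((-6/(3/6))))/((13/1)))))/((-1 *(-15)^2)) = 748/225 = 3.32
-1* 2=-2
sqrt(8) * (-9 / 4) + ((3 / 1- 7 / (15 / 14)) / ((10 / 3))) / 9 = -9 * sqrt(2) / 2- 53 / 450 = -6.48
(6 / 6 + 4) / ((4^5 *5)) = 1 / 1024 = 0.00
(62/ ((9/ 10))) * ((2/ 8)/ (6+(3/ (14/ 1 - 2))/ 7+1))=4340/ 1773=2.45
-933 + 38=-895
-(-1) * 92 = 92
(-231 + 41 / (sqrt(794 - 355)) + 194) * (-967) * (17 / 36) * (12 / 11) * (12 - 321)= -5394154.78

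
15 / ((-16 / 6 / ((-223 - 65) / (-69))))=-540 / 23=-23.48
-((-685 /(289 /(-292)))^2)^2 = -1600640096006400160000 /6975757441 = -229457533399.69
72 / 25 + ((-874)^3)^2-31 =11143166108197133697 / 25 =445726644327885347.88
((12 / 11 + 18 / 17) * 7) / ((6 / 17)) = 469 / 11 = 42.64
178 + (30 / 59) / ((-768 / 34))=672043 / 3776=177.98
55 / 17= 3.24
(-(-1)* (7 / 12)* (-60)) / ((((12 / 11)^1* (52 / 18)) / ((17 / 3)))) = -62.93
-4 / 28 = -1 / 7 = -0.14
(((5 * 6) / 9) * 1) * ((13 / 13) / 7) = 10 / 21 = 0.48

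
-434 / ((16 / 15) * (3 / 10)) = -5425 / 4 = -1356.25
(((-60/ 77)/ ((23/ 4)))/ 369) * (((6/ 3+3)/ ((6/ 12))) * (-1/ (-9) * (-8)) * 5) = 32000/ 1960497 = 0.02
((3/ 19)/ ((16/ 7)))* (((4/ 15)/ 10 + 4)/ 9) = 1057/ 34200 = 0.03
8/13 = 0.62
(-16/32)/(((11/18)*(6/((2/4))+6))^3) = -1/2662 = -0.00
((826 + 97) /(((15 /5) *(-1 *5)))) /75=-923 /1125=-0.82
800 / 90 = 80 / 9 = 8.89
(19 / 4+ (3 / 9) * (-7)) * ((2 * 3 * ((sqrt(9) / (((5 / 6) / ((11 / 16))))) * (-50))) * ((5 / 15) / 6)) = -1595 / 16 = -99.69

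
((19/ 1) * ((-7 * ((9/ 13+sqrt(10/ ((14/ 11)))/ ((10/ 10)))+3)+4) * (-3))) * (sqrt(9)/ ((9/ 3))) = 57 * sqrt(385)+16188/ 13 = 2363.65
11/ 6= 1.83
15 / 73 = 0.21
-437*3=-1311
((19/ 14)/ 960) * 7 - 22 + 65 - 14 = 55699/ 1920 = 29.01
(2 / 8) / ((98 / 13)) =13 / 392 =0.03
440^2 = 193600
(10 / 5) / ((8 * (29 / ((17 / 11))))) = 17 / 1276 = 0.01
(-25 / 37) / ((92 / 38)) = -0.28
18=18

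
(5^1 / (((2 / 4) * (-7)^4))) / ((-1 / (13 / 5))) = -26 / 2401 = -0.01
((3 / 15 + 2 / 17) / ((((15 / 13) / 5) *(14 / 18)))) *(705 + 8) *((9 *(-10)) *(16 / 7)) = -216227232 / 833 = -259576.51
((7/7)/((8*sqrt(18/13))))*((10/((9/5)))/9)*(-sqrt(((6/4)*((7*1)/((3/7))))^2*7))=-1225*sqrt(182)/3888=-4.25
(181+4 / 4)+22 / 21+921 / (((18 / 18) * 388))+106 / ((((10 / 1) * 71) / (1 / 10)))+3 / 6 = 2689140347 / 14462700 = 185.94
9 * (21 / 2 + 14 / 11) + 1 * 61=3673 / 22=166.95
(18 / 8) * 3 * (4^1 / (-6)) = -9 / 2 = -4.50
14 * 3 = 42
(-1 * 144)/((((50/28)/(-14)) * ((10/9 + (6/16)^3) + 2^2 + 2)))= 130056192/825275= 157.59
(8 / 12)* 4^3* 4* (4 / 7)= 2048 / 21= 97.52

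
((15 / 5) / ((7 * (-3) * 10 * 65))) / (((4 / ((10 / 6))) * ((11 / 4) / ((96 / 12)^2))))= -32 / 15015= -0.00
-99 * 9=-891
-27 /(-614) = 27 /614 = 0.04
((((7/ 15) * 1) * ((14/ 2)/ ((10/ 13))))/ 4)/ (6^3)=637/ 129600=0.00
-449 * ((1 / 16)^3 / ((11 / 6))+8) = -80921923 / 22528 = -3592.06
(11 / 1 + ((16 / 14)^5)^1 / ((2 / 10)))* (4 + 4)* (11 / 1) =1825.85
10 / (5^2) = 0.40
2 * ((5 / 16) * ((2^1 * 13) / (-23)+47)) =5275 / 184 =28.67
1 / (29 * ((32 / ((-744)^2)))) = 17298 / 29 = 596.48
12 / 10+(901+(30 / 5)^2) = 4691 / 5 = 938.20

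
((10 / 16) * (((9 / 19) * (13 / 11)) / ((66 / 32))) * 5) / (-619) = -0.00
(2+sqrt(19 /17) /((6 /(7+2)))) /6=sqrt(323) /68+1 /3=0.60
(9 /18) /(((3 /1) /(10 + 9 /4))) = 49 /24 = 2.04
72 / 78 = 12 / 13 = 0.92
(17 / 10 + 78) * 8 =637.60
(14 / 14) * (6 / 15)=2 / 5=0.40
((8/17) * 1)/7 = 8/119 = 0.07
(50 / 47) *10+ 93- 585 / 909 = 488916 / 4747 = 102.99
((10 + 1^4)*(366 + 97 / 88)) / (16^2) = 32305 / 2048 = 15.77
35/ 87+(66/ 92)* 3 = 10223/ 4002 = 2.55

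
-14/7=-2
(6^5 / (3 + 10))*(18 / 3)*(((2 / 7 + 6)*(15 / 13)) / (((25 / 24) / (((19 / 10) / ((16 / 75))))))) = 222552.67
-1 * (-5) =5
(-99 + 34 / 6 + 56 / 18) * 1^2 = -812 / 9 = -90.22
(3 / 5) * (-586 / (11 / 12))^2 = 148347072 / 605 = 245201.77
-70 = -70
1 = 1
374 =374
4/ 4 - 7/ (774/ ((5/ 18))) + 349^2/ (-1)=-1696917635/ 13932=-121800.00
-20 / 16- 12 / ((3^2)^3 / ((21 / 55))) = -22387 / 17820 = -1.26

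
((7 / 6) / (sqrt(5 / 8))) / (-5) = -7 *sqrt(10) / 75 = -0.30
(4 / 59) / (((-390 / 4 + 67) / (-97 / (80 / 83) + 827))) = -58109 / 35990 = -1.61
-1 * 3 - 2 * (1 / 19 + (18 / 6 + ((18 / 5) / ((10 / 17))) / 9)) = -10.47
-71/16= -4.44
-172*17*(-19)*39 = 2166684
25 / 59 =0.42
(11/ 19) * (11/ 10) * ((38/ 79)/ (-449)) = -121/ 177355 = -0.00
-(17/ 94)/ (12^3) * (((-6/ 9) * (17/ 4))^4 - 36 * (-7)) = -6971921/ 210511872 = -0.03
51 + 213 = 264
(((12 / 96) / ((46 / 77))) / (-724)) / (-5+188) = -77 / 48757056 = -0.00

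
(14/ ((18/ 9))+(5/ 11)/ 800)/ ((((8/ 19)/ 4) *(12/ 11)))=60.96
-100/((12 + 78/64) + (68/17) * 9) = -128/63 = -2.03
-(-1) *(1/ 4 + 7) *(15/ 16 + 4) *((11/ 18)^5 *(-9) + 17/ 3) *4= 2356699007/ 3359232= 701.56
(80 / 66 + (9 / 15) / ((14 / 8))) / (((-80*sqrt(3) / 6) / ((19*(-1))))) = 8531*sqrt(3) / 11550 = 1.28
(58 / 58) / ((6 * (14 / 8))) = 2 / 21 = 0.10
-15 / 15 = -1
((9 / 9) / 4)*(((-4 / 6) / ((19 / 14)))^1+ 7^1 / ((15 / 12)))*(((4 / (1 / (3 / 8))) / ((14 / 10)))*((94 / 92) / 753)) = 611 / 329061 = 0.00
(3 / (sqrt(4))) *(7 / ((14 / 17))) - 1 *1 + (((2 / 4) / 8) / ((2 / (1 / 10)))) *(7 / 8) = 30087 / 2560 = 11.75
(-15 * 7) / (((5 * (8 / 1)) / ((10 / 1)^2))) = -525 / 2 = -262.50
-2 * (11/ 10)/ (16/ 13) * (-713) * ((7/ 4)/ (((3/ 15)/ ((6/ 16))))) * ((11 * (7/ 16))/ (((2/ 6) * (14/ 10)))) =353287935/ 8192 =43125.97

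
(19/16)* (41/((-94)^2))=779/141376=0.01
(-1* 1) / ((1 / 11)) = -11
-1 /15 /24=-1 /360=-0.00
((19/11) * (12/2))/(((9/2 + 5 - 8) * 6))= 38/33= 1.15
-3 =-3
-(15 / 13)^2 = -225 / 169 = -1.33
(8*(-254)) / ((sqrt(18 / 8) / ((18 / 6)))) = -4064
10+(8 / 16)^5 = 321 / 32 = 10.03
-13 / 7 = -1.86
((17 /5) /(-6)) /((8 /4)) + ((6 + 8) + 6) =1183 /60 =19.72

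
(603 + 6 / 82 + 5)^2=621554761 / 1681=369752.98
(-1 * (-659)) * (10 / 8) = 3295 / 4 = 823.75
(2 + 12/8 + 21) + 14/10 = 259/10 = 25.90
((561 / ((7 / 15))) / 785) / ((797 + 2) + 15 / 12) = 204 / 106603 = 0.00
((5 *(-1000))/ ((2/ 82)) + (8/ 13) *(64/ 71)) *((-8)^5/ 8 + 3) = 774454899384/ 923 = 839062729.56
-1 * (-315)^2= -99225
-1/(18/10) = -5/9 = -0.56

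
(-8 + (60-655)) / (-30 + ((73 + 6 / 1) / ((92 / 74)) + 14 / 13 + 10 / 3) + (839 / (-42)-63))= 1262079 / 94232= 13.39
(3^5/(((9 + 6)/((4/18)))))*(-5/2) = -9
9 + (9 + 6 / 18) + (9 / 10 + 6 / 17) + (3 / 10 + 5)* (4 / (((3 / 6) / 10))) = 226229 / 510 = 443.59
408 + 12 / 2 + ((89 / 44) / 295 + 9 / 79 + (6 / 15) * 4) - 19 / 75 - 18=6113566049 / 15381300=397.47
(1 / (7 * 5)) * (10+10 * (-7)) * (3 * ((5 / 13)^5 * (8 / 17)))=-900000 / 44183867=-0.02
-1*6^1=-6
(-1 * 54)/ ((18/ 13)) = -39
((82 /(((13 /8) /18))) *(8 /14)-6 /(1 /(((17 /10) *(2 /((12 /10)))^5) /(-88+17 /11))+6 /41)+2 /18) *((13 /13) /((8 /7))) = 1297062255509 /2846746656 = 455.63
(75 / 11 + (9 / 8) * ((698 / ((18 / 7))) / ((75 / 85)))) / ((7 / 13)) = 6055933 / 9240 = 655.40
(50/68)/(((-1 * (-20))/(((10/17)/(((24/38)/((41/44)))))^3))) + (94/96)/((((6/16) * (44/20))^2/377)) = 6668171639366275/12294120148992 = 542.39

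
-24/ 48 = -1/ 2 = -0.50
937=937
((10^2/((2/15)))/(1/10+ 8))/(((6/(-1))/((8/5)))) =-2000/81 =-24.69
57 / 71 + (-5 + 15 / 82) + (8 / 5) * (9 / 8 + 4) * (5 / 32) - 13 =-1465561 / 93152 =-15.73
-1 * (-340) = 340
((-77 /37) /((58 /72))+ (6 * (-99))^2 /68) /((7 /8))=756809064 /127687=5927.06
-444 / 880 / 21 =-37 / 1540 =-0.02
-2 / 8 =-1 / 4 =-0.25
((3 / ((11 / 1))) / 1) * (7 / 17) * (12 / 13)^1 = 252 / 2431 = 0.10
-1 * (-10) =10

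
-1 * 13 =-13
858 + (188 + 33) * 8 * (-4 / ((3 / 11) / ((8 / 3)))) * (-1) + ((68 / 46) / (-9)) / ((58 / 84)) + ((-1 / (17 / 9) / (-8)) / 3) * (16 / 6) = 7144209389 / 102051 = 70006.27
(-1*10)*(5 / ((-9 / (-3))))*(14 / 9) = -700 / 27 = -25.93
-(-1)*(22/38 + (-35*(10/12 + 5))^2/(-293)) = -28395847/200412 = -141.69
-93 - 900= -993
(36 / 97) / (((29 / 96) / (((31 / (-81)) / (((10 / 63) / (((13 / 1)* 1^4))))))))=-541632 / 14065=-38.51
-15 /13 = -1.15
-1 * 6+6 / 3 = -4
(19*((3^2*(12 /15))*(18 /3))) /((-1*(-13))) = 4104 /65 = 63.14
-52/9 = -5.78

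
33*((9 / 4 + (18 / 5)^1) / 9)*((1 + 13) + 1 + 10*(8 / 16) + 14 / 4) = 20163 / 40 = 504.08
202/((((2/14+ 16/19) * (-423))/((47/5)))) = -4.56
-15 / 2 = -7.50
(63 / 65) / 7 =9 / 65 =0.14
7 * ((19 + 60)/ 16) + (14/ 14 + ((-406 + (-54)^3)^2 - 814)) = 398766977945/ 16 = 24922936121.56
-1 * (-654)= 654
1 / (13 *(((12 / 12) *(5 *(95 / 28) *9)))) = 28 / 55575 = 0.00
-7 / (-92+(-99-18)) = 7 / 209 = 0.03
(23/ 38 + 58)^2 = 3434.58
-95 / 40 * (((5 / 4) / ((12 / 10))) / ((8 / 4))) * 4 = -475 / 96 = -4.95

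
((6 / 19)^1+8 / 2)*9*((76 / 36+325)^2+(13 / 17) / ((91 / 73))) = 84574397954 / 20349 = 4156194.31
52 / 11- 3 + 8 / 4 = 41 / 11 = 3.73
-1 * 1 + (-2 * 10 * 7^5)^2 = 112990099599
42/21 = 2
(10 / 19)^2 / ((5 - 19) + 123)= 100 / 39349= 0.00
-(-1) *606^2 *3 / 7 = 1101708 / 7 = 157386.86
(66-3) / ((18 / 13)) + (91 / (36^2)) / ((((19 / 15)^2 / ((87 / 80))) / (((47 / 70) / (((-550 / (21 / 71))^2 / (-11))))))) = 1165837310035307 / 25622798080000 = 45.50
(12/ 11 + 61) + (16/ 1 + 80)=1739/ 11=158.09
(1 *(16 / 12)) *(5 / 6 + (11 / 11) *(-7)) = -74 / 9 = -8.22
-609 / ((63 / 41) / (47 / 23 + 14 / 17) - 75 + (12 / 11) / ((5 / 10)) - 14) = 307892739 / 43621792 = 7.06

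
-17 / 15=-1.13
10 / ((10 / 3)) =3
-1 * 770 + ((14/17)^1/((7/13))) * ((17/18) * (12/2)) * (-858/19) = -22066/19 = -1161.37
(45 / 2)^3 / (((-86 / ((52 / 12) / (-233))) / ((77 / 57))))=10135125 / 3045776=3.33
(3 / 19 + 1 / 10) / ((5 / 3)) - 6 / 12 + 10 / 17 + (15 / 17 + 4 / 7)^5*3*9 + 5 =180.57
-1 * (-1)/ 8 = 1/ 8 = 0.12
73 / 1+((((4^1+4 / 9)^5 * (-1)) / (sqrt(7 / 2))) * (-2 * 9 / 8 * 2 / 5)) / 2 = 73+5120000 * sqrt(14) / 45927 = 490.12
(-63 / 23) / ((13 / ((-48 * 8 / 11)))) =24192 / 3289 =7.36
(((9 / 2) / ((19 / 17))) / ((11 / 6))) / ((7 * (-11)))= -0.03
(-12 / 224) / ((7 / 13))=-39 / 392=-0.10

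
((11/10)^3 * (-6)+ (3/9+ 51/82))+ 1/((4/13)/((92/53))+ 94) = -12157253351/1731778500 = -7.02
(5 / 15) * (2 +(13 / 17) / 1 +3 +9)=251 / 51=4.92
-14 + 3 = -11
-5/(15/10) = -10/3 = -3.33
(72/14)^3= 46656/343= 136.02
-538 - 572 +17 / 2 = -1101.50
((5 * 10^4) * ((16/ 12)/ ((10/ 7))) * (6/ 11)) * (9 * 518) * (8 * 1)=10442880000/ 11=949352727.27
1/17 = 0.06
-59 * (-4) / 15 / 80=59 / 300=0.20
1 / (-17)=-1 / 17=-0.06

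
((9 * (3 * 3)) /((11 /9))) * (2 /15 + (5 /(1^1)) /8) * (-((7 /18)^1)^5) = -0.45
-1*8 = -8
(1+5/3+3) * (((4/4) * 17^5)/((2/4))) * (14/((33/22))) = 1351703864/9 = 150189318.22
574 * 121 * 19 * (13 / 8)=8577569 / 4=2144392.25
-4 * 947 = -3788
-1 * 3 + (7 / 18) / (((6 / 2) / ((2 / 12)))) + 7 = 4.02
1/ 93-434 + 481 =4372/ 93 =47.01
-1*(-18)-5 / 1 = 13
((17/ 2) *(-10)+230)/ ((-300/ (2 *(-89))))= 2581/ 30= 86.03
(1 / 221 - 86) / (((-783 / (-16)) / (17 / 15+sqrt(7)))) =-101360 * sqrt(7) / 57681 - 20272 / 10179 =-6.64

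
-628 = -628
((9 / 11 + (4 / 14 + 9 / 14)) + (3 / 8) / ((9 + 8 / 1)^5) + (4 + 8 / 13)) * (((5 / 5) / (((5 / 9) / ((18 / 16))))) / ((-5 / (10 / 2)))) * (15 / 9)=-1953149690853 / 90961718848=-21.47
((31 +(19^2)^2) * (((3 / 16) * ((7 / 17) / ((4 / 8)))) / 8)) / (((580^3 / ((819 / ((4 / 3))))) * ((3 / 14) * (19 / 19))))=980841771 / 26535232000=0.04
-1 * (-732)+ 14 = 746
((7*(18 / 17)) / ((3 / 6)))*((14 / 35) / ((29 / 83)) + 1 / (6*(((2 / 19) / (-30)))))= -1693818 / 2465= -687.15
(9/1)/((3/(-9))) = -27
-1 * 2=-2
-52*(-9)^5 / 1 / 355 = 3070548 / 355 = 8649.43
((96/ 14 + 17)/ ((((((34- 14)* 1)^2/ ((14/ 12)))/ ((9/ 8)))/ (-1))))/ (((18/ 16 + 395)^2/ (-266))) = 66633/ 502128050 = 0.00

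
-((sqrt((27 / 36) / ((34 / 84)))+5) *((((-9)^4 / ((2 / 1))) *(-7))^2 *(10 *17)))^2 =-1726362599228944685264025 / 8 - 28363021893137097786375 *sqrt(238) / 4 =-325186172497440088127705.00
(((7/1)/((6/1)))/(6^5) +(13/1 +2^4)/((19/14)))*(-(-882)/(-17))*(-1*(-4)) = -928180981/209304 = -4434.61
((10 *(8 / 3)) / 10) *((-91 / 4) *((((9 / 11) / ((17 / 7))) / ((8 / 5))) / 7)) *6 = -4095 / 374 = -10.95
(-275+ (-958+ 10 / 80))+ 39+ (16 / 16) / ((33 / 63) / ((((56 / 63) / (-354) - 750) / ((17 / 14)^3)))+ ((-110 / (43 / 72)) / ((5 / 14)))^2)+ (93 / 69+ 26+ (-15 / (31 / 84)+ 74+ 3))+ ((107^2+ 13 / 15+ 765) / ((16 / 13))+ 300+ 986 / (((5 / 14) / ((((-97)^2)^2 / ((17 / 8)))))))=269238319016865203006045387996527 / 2340851626579138917264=115017250969.61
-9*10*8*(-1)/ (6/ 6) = 720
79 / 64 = 1.23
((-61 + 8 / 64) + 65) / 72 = 11 / 192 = 0.06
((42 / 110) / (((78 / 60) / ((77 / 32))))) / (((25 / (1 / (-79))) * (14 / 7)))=-147 / 821600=-0.00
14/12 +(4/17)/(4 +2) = 1.21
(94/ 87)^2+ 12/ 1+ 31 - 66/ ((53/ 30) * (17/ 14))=91394323/ 6819669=13.40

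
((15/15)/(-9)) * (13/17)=-13/153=-0.08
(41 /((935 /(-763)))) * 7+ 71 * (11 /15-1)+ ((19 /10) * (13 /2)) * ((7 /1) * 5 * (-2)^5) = -39508811 /2805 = -14085.14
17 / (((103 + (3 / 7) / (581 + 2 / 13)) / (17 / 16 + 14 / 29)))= 644615265 / 2527498016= 0.26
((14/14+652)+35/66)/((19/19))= 43133/66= 653.53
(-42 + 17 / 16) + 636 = 9521 / 16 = 595.06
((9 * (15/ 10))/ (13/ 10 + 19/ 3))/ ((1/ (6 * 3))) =7290/ 229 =31.83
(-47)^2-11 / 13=28706 / 13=2208.15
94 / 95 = 0.99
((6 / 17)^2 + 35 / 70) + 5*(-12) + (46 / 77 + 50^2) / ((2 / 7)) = 55268285 / 6358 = 8692.72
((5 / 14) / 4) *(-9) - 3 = -213 / 56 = -3.80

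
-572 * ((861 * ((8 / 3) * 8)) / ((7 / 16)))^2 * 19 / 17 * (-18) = 344817867423744 / 17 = 20283403966102.59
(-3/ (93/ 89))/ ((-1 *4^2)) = 89/ 496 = 0.18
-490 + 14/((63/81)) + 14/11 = -470.73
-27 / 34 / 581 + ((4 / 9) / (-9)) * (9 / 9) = -81203 / 1600074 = -0.05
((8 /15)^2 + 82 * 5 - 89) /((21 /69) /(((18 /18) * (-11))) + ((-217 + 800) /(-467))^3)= -1862701995871871 /11440399624200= -162.82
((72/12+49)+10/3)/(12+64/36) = 525/124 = 4.23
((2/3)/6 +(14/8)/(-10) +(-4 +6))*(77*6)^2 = 4132513/10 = 413251.30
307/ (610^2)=307/ 372100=0.00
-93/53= -1.75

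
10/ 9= 1.11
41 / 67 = 0.61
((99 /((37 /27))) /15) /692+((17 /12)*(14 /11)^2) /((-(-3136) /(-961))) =-517690757 /743540160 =-0.70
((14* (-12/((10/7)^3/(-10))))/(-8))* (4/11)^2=-28812/3025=-9.52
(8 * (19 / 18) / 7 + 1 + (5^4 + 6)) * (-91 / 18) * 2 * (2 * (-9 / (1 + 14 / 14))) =518596 / 9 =57621.78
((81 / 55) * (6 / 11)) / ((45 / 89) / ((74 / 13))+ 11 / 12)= 19204776 / 24038465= 0.80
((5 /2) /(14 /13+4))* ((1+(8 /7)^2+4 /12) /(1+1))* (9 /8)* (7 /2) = 6305 /2464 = 2.56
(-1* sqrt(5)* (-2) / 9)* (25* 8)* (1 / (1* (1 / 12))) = 1600* sqrt(5) / 3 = 1192.57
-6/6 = -1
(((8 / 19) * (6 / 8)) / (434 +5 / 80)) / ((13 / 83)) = 0.00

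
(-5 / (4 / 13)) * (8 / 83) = -130 / 83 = -1.57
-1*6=-6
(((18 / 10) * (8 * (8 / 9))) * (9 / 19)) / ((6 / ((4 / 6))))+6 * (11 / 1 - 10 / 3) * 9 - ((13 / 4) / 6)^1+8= 962461 / 2280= 422.13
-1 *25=-25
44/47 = 0.94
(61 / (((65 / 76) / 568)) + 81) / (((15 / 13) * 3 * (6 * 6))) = 2638513 / 8100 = 325.74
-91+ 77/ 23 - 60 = -3396/ 23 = -147.65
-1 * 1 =-1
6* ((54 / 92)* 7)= 567 / 23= 24.65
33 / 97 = 0.34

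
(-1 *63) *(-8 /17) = 504 /17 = 29.65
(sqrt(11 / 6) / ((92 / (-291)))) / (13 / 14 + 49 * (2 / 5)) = -3395 * sqrt(66) / 132204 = -0.21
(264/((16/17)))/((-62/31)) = -561/4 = -140.25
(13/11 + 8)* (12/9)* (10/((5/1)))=808/33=24.48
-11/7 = -1.57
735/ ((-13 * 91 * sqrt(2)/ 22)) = -1155 * sqrt(2)/ 169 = -9.67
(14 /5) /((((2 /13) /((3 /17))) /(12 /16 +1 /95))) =4641 /1900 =2.44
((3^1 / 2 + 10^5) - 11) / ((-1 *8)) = -199981 / 16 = -12498.81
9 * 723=6507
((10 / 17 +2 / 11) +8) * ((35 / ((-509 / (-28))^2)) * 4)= 180006400 / 48448147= 3.72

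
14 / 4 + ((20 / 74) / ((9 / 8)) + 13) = 11149 / 666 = 16.74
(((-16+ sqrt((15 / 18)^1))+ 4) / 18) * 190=-380 / 3+ 95 * sqrt(30) / 54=-117.03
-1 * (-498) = 498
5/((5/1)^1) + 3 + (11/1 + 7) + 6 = 28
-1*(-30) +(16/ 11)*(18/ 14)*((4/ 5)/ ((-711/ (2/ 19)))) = 17336422/ 577885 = 30.00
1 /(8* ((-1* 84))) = -1 /672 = -0.00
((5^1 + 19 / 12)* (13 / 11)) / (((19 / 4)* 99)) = 1027 / 62073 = 0.02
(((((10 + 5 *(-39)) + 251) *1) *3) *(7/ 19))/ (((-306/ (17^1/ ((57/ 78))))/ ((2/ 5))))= -4004/ 1805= -2.22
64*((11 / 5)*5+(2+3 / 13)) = 11008 / 13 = 846.77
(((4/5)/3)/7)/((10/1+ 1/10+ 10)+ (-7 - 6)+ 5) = 8/2541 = 0.00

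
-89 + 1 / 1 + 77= -11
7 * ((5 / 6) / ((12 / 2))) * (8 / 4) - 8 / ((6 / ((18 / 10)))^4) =10573 / 5625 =1.88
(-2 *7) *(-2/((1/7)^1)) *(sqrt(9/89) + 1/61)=196/61 + 588 *sqrt(89)/89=65.54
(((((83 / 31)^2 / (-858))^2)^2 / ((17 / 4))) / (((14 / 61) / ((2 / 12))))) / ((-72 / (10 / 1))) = -686949130802407505 / 5940368943995998419515479872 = -0.00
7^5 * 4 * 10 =672280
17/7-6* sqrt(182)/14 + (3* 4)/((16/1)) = 89/28-3* sqrt(182)/7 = -2.60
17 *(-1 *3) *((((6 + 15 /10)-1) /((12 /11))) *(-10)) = 12155 /4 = 3038.75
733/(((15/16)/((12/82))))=23456/205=114.42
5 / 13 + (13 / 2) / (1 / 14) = 1188 / 13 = 91.38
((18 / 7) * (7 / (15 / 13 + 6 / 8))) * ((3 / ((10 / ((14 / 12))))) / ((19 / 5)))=182 / 209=0.87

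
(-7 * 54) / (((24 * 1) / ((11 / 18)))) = -77 / 8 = -9.62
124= 124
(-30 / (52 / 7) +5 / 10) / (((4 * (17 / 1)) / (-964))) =11086 / 221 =50.16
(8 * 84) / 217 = 3.10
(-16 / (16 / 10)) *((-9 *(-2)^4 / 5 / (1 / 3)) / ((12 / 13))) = 936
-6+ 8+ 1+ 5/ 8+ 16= 157/ 8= 19.62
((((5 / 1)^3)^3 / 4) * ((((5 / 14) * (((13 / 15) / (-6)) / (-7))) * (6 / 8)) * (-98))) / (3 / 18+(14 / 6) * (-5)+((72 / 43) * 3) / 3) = 16796875 / 624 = 26918.07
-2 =-2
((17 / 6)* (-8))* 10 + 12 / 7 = -4724 / 21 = -224.95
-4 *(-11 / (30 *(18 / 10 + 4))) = 22 / 87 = 0.25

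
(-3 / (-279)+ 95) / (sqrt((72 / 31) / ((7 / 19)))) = 2209 * sqrt(8246) / 5301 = 37.84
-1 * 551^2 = -303601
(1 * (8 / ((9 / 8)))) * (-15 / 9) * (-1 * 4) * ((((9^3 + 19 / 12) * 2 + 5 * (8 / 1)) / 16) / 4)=90070 / 81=1111.98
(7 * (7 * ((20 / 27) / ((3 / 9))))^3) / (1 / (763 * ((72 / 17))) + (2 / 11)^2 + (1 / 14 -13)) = -2026674496000 / 991876509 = -2043.27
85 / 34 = 2.50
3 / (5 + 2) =3 / 7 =0.43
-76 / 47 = -1.62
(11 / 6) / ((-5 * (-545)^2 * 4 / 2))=-11 / 17821500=-0.00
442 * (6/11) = 241.09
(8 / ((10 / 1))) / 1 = 4 / 5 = 0.80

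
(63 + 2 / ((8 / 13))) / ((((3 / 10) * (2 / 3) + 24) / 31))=41075 / 484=84.87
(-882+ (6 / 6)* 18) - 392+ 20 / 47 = -59012 / 47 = -1255.57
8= 8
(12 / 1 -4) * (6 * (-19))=-912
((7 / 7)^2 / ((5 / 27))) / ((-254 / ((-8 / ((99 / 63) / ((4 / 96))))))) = 63 / 13970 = 0.00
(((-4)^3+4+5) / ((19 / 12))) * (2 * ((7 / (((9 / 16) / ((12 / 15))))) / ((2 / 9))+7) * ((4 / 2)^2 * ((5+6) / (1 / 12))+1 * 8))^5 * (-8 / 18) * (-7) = -2032747590822127533194347544576 / 35625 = -57059581496761474615981690.00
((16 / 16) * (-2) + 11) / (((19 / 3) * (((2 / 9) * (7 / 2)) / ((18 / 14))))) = 2187 / 931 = 2.35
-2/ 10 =-1/ 5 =-0.20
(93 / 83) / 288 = 0.00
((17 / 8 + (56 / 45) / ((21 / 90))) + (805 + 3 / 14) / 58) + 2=113719 / 4872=23.34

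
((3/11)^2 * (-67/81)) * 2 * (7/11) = -938/11979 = -0.08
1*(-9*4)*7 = -252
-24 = -24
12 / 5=2.40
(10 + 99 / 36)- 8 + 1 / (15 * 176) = 12541 / 2640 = 4.75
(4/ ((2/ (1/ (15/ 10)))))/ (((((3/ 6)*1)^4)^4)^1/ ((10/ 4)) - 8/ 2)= -655360/ 1966077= -0.33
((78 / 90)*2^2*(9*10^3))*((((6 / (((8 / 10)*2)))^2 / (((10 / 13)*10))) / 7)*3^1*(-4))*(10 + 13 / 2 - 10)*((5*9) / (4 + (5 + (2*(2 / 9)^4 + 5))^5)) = -2433984381109568113469501625 / 8531480316513312140461052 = -285.29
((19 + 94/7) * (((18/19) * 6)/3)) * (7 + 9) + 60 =138732/133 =1043.10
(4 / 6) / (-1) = -2 / 3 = -0.67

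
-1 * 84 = -84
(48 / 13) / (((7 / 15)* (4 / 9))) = 17.80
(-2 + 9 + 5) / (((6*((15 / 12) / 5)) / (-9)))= -72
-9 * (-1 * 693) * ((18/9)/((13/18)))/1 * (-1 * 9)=-2020788/13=-155445.23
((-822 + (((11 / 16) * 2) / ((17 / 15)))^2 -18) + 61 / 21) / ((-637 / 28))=324569459 / 8836464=36.73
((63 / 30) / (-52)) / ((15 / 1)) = -7 / 2600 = -0.00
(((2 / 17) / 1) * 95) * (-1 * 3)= -570 / 17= -33.53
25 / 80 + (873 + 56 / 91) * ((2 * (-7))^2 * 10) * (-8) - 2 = -2849244511 / 208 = -13698290.92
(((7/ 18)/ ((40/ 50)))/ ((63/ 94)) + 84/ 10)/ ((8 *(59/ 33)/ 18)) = 162613/ 14160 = 11.48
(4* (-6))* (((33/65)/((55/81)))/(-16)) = 729/650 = 1.12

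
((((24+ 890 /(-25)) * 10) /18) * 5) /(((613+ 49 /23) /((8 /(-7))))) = 13340 /222831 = 0.06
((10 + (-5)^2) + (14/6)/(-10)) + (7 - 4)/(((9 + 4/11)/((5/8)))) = 432191/12360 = 34.97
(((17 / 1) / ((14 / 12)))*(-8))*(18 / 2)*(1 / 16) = -459 / 7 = -65.57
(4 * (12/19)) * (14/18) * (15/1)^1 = 560/19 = 29.47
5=5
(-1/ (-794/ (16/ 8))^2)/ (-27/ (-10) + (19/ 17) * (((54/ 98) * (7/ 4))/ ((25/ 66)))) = -2975/ 2600075673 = -0.00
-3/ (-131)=3/ 131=0.02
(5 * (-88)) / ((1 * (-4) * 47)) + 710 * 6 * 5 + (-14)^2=1010422 / 47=21498.34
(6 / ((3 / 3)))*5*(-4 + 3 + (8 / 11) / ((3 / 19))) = 1190 / 11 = 108.18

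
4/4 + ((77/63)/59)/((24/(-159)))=3665/4248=0.86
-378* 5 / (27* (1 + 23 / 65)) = -2275 / 44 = -51.70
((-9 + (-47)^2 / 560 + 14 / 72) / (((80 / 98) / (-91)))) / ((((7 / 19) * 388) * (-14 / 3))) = -6051253 / 7449600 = -0.81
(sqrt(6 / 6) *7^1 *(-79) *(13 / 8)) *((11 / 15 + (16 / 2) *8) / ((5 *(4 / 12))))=-6980519 / 200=-34902.60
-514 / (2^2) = -128.50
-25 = -25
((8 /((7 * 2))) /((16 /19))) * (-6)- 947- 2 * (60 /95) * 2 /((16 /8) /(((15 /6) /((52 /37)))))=-3296575 /3458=-953.32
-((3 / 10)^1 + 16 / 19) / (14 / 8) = -0.65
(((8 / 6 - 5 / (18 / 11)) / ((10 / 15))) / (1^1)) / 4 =-31 / 48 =-0.65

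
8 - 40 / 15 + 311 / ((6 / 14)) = 731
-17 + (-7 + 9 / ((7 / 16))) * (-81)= -7814 / 7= -1116.29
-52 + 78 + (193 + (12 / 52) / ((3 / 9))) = 2856 / 13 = 219.69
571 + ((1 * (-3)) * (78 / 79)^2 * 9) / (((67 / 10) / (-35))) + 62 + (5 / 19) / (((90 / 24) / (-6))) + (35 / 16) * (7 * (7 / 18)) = 1775635525979 / 2288100384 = 776.03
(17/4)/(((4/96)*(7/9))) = 918/7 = 131.14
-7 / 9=-0.78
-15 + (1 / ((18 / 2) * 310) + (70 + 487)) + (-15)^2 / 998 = 377446097 / 696105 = 542.23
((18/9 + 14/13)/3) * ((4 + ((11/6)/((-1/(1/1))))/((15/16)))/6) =368/1053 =0.35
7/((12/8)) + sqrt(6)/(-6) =4.26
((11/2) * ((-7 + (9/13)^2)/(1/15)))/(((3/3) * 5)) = -18183/169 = -107.59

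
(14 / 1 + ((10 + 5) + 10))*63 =2457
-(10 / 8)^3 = -125 / 64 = -1.95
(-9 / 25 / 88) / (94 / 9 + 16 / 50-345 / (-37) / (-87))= -86913 / 226417928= -0.00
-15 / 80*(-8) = 3 / 2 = 1.50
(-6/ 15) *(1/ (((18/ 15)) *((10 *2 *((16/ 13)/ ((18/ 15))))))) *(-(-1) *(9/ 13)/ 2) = -9/ 1600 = -0.01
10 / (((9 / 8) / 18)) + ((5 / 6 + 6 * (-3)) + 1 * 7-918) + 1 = -4603 / 6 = -767.17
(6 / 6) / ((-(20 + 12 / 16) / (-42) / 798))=134064 / 83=1615.23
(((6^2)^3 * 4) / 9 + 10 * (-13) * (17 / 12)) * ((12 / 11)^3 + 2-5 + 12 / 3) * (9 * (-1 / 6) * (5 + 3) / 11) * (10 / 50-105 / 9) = 590850.68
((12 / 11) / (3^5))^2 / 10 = 8 / 3969405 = 0.00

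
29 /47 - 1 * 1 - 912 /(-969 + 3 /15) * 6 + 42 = 2690196 /56917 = 47.27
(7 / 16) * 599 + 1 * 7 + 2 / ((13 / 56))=57757 / 208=277.68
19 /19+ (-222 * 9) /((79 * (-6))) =412 /79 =5.22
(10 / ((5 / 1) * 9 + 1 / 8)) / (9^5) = 80 / 21316689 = 0.00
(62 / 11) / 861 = 62 / 9471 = 0.01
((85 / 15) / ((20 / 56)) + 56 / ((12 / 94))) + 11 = 6983 / 15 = 465.53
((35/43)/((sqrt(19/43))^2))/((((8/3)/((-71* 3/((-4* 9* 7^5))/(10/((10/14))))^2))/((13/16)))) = 327665/923300858683392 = 0.00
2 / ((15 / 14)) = 28 / 15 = 1.87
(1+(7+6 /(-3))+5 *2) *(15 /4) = 60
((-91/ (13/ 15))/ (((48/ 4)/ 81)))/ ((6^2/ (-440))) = 17325/ 2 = 8662.50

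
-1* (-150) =150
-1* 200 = -200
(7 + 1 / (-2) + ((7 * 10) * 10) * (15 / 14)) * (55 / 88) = 7565 / 16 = 472.81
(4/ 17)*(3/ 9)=4/ 51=0.08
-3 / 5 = -0.60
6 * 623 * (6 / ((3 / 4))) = 29904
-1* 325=-325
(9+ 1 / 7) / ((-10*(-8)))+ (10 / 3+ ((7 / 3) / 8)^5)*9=933099989 / 30965760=30.13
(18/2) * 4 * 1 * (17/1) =612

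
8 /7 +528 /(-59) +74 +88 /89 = 2469426 /36757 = 67.18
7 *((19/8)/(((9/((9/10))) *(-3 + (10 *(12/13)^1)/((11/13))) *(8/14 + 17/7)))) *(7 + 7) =10241/10440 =0.98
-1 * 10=-10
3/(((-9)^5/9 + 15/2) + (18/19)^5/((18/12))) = -4952198/10817236723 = -0.00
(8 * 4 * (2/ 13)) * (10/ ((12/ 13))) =160/ 3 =53.33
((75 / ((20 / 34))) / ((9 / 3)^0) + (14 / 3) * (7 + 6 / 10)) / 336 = 4889 / 10080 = 0.49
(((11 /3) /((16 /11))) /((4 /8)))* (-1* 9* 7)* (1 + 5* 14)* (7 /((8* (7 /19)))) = -3427809 /64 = -53559.52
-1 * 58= -58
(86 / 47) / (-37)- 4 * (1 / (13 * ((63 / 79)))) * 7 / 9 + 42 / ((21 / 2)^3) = -28108610 / 89727183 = -0.31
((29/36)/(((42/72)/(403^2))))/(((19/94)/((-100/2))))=-22136346700/399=-55479565.66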